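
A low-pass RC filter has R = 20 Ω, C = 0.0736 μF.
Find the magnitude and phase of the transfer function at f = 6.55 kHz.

Step 1 — Angular frequency: ω = 2π·6550 = 4.115e+04 rad/s.
Step 2 — Transfer function: H(jω) = 1/(1 + jωRC).
Step 3 — Denominator: 1 + jωRC = 1 + j·4.115e+04·20·7.36e-08 = 1 + j0.06058.
Step 4 — H = 0.9963 - j0.06036.
Step 5 — Magnitude: |H| = 0.9982 (-0.0 dB); phase: φ = -3.5°.

|H| = 0.9982 (-0.0 dB), φ = -3.5°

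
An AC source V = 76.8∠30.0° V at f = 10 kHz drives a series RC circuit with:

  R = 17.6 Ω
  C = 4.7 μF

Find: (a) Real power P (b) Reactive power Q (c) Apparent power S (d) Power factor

Step 1 — Angular frequency: ω = 2π·f = 2π·1e+04 = 6.283e+04 rad/s.
Step 2 — Component impedances:
  R: Z = R = 17.6 Ω
  C: Z = 1/(jωC) = -j/(ω·C) = 0 - j3.386 Ω
Step 3 — Series combination: Z_total = R + C = 17.6 - j3.386 Ω = 17.92∠-10.9° Ω.
Step 4 — Source phasor: V = 76.8∠30.0° V = 66.51 + j38.4 V.
Step 5 — Current: I = V / Z = 3.239 + j2.805 A = 4.285∠40.9° A.
Step 6 — Complex power: S = V·I* = 323.2 - j62.18 VA.
Step 7 — Real power: P = Re(S) = 323.2 W.
Step 8 — Reactive power: Q = Im(S) = -62.18 VAR.
Step 9 — Apparent power: |S| = 329.1 VA.
Step 10 — Power factor: PF = P/|S| = 0.982 (leading).

(a) P = 323.2 W  (b) Q = -62.18 VAR  (c) S = 329.1 VA  (d) PF = 0.982 (leading)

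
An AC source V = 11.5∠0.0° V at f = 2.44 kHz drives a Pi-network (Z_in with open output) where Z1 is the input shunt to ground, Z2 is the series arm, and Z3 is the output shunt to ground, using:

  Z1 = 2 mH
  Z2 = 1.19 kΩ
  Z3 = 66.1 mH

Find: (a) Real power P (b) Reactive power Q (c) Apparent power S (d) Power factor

Step 1 — Angular frequency: ω = 2π·f = 2π·2440 = 1.533e+04 rad/s.
Step 2 — Component impedances:
  Z1: Z = jωL = j·1.533e+04·0.002 = 0 + j30.66 Ω
  Z2: Z = R = 1190 Ω
  Z3: Z = jωL = j·1.533e+04·0.0661 = 0 + j1013 Ω
Step 3 — With open output, the series arm Z2 and the output shunt Z3 appear in series to ground: Z2 + Z3 = 1190 + j1013 Ω.
Step 4 — Parallel with input shunt Z1: Z_in = Z1 || (Z2 + Z3) = 0.4464 + j30.27 Ω = 30.27∠89.2° Ω.
Step 5 — Source phasor: V = 11.5∠0.0° V = 11.5 V.
Step 6 — Current: I = V / Z = 0.005602 - j0.3798 A = 0.3799∠-89.2° A.
Step 7 — Complex power: S = V·I* = 0.06442 + j4.368 VA.
Step 8 — Real power: P = Re(S) = 0.06442 W.
Step 9 — Reactive power: Q = Im(S) = 4.368 VAR.
Step 10 — Apparent power: |S| = 4.368 VA.
Step 11 — Power factor: PF = P/|S| = 0.01475 (lagging).

(a) P = 0.06442 W  (b) Q = 4.368 VAR  (c) S = 4.368 VA  (d) PF = 0.01475 (lagging)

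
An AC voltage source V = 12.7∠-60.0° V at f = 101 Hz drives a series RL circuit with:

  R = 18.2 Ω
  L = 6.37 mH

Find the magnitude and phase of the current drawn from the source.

Step 1 — Angular frequency: ω = 2π·f = 2π·101 = 634.6 rad/s.
Step 2 — Component impedances:
  R: Z = R = 18.2 Ω
  L: Z = jωL = j·634.6·0.00637 = 0 + j4.042 Ω
Step 3 — Series combination: Z_total = R + L = 18.2 + j4.042 Ω = 18.64∠12.5° Ω.
Step 4 — Source phasor: V = 12.7∠-60.0° V = 6.35 - j11 V.
Step 5 — Ohm's law: I = V / Z_total = (6.35 - j11) / (18.2 + j4.042) = 0.2046 - j0.6498 A.
Step 6 — Convert to polar: |I| = 0.6812 A, ∠I = -72.5°.

I = 0.6812∠-72.5° A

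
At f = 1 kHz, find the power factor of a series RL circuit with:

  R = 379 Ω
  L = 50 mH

Step 1 — Angular frequency: ω = 2π·f = 2π·1000 = 6283 rad/s.
Step 2 — Component impedances:
  R: Z = R = 379 Ω
  L: Z = jωL = j·6283·0.05 = 0 + j314.2 Ω
Step 3 — Series combination: Z_total = R + L = 379 + j314.2 Ω = 492.3∠39.7° Ω.
Step 4 — Power factor: PF = cos(φ) = Re(Z)/|Z| = 379/492.3 = 0.7699.
Step 5 — Type: Im(Z) = 314.2 ⇒ lagging (phase φ = 39.7°).

PF = 0.7699 (lagging, φ = 39.7°)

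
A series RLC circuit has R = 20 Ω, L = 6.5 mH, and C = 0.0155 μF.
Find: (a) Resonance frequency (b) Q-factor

Step 1 — Resonance condition Im(Z)=0 gives ω₀ = 1/√(LC).
Step 2 — ω₀ = 1/√(0.0065·1.55e-08) = 9.963e+04 rad/s.
Step 3 — f₀ = ω₀/(2π) = 1.586e+04 Hz.
Step 4 — Series Q: Q = ω₀L/R = 9.963e+04·0.0065/20 = 32.38.

(a) f₀ = 1.586e+04 Hz  (b) Q = 32.38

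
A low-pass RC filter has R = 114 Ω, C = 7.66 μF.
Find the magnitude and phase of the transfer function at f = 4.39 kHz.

Step 1 — Angular frequency: ω = 2π·4390 = 2.758e+04 rad/s.
Step 2 — Transfer function: H(jω) = 1/(1 + jωRC).
Step 3 — Denominator: 1 + jωRC = 1 + j·2.758e+04·114·7.66e-06 = 1 + j24.09.
Step 4 — H = 0.001721 - j0.04145.
Step 5 — Magnitude: |H| = 0.04148 (-27.6 dB); phase: φ = -87.6°.

|H| = 0.04148 (-27.6 dB), φ = -87.6°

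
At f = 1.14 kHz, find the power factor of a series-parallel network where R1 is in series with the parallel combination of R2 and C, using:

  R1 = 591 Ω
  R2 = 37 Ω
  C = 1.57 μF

Step 1 — Angular frequency: ω = 2π·f = 2π·1140 = 7163 rad/s.
Step 2 — Component impedances:
  R1: Z = R = 591 Ω
  R2: Z = R = 37 Ω
  C: Z = 1/(jωC) = -j/(ω·C) = 0 - j88.92 Ω
Step 3 — Parallel branch: R2 || C = 1/(1/R2 + 1/C) = 31.54 - j13.12 Ω.
Step 4 — Series with R1: Z_total = R1 + (R2 || C) = 622.5 - j13.12 Ω = 622.7∠-1.2° Ω.
Step 5 — Power factor: PF = cos(φ) = Re(Z)/|Z| = 622.54/622.68 = 0.9998.
Step 6 — Type: Im(Z) = -13.12 ⇒ leading (phase φ = -1.2°).

PF = 0.9998 (leading, φ = -1.2°)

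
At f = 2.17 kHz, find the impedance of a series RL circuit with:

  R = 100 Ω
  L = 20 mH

Step 1 — Angular frequency: ω = 2π·f = 2π·2170 = 1.363e+04 rad/s.
Step 2 — Component impedances:
  R: Z = R = 100 Ω
  L: Z = jωL = j·1.363e+04·0.02 = 0 + j272.7 Ω
Step 3 — Series combination: Z_total = R + L = 100 + j272.7 Ω = 290.4∠69.9° Ω.

Z = 100 + j272.7 Ω = 290.4∠69.9° Ω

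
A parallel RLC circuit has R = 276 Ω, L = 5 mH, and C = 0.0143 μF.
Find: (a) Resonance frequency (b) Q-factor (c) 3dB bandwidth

Step 1 — Resonance: ω₀ = 1/√(LC) = 1/√(0.005·1.43e-08) = 1.183e+05 rad/s.
Step 2 — f₀ = ω₀/(2π) = 1.882e+04 Hz.
Step 3 — Parallel Q: Q = R/(ω₀L) = 276/(1.183e+05·0.005) = 0.4668.
Step 4 — Bandwidth: Δω = ω₀/Q = 2.534e+05 rad/s; BW = Δω/(2π) = 4.033e+04 Hz.

(a) f₀ = 1.882e+04 Hz  (b) Q = 0.4668  (c) BW = 4.033e+04 Hz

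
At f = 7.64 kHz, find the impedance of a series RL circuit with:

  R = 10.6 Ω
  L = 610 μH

Step 1 — Angular frequency: ω = 2π·f = 2π·7640 = 4.8e+04 rad/s.
Step 2 — Component impedances:
  R: Z = R = 10.6 Ω
  L: Z = jωL = j·4.8e+04·0.00061 = 0 + j29.28 Ω
Step 3 — Series combination: Z_total = R + L = 10.6 + j29.28 Ω = 31.14∠70.1° Ω.

Z = 10.6 + j29.28 Ω = 31.14∠70.1° Ω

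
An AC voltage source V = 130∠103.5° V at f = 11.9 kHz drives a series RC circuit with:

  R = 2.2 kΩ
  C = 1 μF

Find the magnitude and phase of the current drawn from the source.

Step 1 — Angular frequency: ω = 2π·f = 2π·1.19e+04 = 7.477e+04 rad/s.
Step 2 — Component impedances:
  R: Z = R = 2200 Ω
  C: Z = 1/(jωC) = -j/(ω·C) = 0 - j13.37 Ω
Step 3 — Series combination: Z_total = R + C = 2200 - j13.37 Ω = 2200∠-0.3° Ω.
Step 4 — Source phasor: V = 130∠103.5° V = -30.35 + j126.4 V.
Step 5 — Ohm's law: I = V / Z_total = (-30.35 + j126.4) / (2200 - j13.37) = -0.01414 + j0.05737 A.
Step 6 — Convert to polar: |I| = 0.05909 A, ∠I = 103.8°.

I = 0.05909∠103.8° A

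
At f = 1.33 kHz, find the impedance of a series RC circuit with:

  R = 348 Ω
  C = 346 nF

Step 1 — Angular frequency: ω = 2π·f = 2π·1330 = 8357 rad/s.
Step 2 — Component impedances:
  R: Z = R = 348 Ω
  C: Z = 1/(jωC) = -j/(ω·C) = 0 - j345.9 Ω
Step 3 — Series combination: Z_total = R + C = 348 - j345.9 Ω = 490.6∠-44.8° Ω.

Z = 348 - j345.9 Ω = 490.6∠-44.8° Ω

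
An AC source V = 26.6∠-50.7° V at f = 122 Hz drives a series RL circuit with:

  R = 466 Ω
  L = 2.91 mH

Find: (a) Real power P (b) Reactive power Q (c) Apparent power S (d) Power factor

Step 1 — Angular frequency: ω = 2π·f = 2π·122 = 766.5 rad/s.
Step 2 — Component impedances:
  R: Z = R = 466 Ω
  L: Z = jωL = j·766.5·0.00291 = 0 + j2.231 Ω
Step 3 — Series combination: Z_total = R + L = 466 + j2.231 Ω = 466∠0.3° Ω.
Step 4 — Source phasor: V = 26.6∠-50.7° V = 16.85 - j20.58 V.
Step 5 — Current: I = V / Z = 0.03594 - j0.04434 A = 0.05708∠-51.0° A.
Step 6 — Complex power: S = V·I* = 1.518 + j0.007268 VA.
Step 7 — Real power: P = Re(S) = 1.518 W.
Step 8 — Reactive power: Q = Im(S) = 0.007268 VAR.
Step 9 — Apparent power: |S| = 1.518 VA.
Step 10 — Power factor: PF = P/|S| = 1 (lagging).

(a) P = 1.518 W  (b) Q = 0.007268 VAR  (c) S = 1.518 VA  (d) PF = 1 (lagging)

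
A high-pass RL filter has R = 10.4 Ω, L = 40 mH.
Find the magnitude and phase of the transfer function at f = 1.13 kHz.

Step 1 — Angular frequency: ω = 2π·1130 = 7100 rad/s.
Step 2 — Transfer function: H(jω) = jωL/(R + jωL).
Step 3 — Numerator jωL = j·284; denominator R + jωL = 10.4 + j284.
Step 4 — H = 0.9987 + j0.03657.
Step 5 — Magnitude: |H| = 0.9993 (-0.0 dB); phase: φ = 2.1°.

|H| = 0.9993 (-0.0 dB), φ = 2.1°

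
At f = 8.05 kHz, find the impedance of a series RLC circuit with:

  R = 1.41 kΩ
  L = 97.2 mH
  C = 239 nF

Step 1 — Angular frequency: ω = 2π·f = 2π·8050 = 5.058e+04 rad/s.
Step 2 — Component impedances:
  R: Z = R = 1410 Ω
  L: Z = jωL = j·5.058e+04·0.0972 = 0 + j4916 Ω
  C: Z = 1/(jωC) = -j/(ω·C) = 0 - j82.72 Ω
Step 3 — Series combination: Z_total = R + L + C = 1410 + j4834 Ω = 5035∠73.7° Ω.

Z = 1410 + j4834 Ω = 5035∠73.7° Ω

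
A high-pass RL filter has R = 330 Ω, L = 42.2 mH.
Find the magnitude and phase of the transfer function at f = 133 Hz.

Step 1 — Angular frequency: ω = 2π·133 = 835.7 rad/s.
Step 2 — Transfer function: H(jω) = jωL/(R + jωL).
Step 3 — Numerator jωL = j·35.27; denominator R + jωL = 330 + j35.27.
Step 4 — H = 0.01129 + j0.1057.
Step 5 — Magnitude: |H| = 0.1063 (-19.5 dB); phase: φ = 83.9°.

|H| = 0.1063 (-19.5 dB), φ = 83.9°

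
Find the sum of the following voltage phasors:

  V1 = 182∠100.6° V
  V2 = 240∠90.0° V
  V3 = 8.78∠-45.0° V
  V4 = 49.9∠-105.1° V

Step 1 — Convert each phasor to rectangular form:
  V1 = 182·(cos(100.6°) + j·sin(100.6°)) = -33.48 + j178.9 V
  V2 = 240·(cos(90.0°) + j·sin(90.0°)) = 0 + j240 V
  V3 = 8.78·(cos(-45.0°) + j·sin(-45.0°)) = 6.208 - j6.208 V
  V4 = 49.9·(cos(-105.1°) + j·sin(-105.1°)) = -13 - j48.18 V
Step 2 — Sum components: V_total = -40.27 + j364.5 V.
Step 3 — Convert to polar: |V_total| = 366.7 V, ∠V_total = 96.3°.

V_total = 366.7∠96.3° V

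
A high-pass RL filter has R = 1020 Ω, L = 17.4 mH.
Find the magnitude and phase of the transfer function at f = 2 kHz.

Step 1 — Angular frequency: ω = 2π·2000 = 1.257e+04 rad/s.
Step 2 — Transfer function: H(jω) = jωL/(R + jωL).
Step 3 — Numerator jωL = j·218.7; denominator R + jωL = 1020 + j218.7.
Step 4 — H = 0.04393 + j0.2049.
Step 5 — Magnitude: |H| = 0.2096 (-13.6 dB); phase: φ = 77.9°.

|H| = 0.2096 (-13.6 dB), φ = 77.9°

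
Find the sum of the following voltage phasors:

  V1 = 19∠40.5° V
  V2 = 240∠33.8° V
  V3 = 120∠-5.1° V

Step 1 — Convert each phasor to rectangular form:
  V1 = 19·(cos(40.5°) + j·sin(40.5°)) = 14.45 + j12.34 V
  V2 = 240·(cos(33.8°) + j·sin(33.8°)) = 199.4 + j133.5 V
  V3 = 120·(cos(-5.1°) + j·sin(-5.1°)) = 119.5 - j10.67 V
Step 2 — Sum components: V_total = 333.4 + j135.2 V.
Step 3 — Convert to polar: |V_total| = 359.8 V, ∠V_total = 22.1°.

V_total = 359.8∠22.1° V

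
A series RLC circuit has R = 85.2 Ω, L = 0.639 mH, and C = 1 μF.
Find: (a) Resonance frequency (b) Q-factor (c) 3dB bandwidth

Step 1 — Resonance: ω₀ = 1/√(LC) = 1/√(0.000639·1e-06) = 3.956e+04 rad/s.
Step 2 — f₀ = ω₀/(2π) = 6296 Hz.
Step 3 — Series Q: Q = ω₀L/R = 3.956e+04·0.000639/85.2 = 0.2967.
Step 4 — Bandwidth: Δω = ω₀/Q = 1.333e+05 rad/s; BW = Δω/(2π) = 2.122e+04 Hz.

(a) f₀ = 6296 Hz  (b) Q = 0.2967  (c) BW = 2.122e+04 Hz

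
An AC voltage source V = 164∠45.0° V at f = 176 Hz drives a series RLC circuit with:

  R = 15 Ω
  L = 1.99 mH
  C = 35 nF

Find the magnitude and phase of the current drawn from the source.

Step 1 — Angular frequency: ω = 2π·f = 2π·176 = 1106 rad/s.
Step 2 — Component impedances:
  R: Z = R = 15 Ω
  L: Z = jωL = j·1106·0.00199 = 0 + j2.201 Ω
  C: Z = 1/(jωC) = -j/(ω·C) = 0 - j2.584e+04 Ω
Step 3 — Series combination: Z_total = R + L + C = 15 - j2.583e+04 Ω = 2.583e+04∠-90.0° Ω.
Step 4 — Source phasor: V = 164∠45.0° V = 116 + j116 V.
Step 5 — Ohm's law: I = V / Z_total = (116 + j116) / (15 - j2.583e+04) = -0.004486 + j0.004491 A.
Step 6 — Convert to polar: |I| = 0.006348 A, ∠I = 135.0°.

I = 0.006348∠135.0° A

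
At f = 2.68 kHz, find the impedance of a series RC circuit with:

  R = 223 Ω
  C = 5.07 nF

Step 1 — Angular frequency: ω = 2π·f = 2π·2680 = 1.684e+04 rad/s.
Step 2 — Component impedances:
  R: Z = R = 223 Ω
  C: Z = 1/(jωC) = -j/(ω·C) = 0 - j1.171e+04 Ω
Step 3 — Series combination: Z_total = R + C = 223 - j1.171e+04 Ω = 1.172e+04∠-88.9° Ω.

Z = 223 - j1.171e+04 Ω = 1.172e+04∠-88.9° Ω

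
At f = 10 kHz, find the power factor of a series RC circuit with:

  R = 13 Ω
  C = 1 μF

Step 1 — Angular frequency: ω = 2π·f = 2π·1e+04 = 6.283e+04 rad/s.
Step 2 — Component impedances:
  R: Z = R = 13 Ω
  C: Z = 1/(jωC) = -j/(ω·C) = 0 - j15.92 Ω
Step 3 — Series combination: Z_total = R + C = 13 - j15.92 Ω = 20.55∠-50.8° Ω.
Step 4 — Power factor: PF = cos(φ) = Re(Z)/|Z| = 13/20.55 = 0.6326.
Step 5 — Type: Im(Z) = -15.92 ⇒ leading (phase φ = -50.8°).

PF = 0.6326 (leading, φ = -50.8°)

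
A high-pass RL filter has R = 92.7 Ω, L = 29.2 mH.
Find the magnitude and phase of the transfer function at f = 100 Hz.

Step 1 — Angular frequency: ω = 2π·100 = 628.3 rad/s.
Step 2 — Transfer function: H(jω) = jωL/(R + jωL).
Step 3 — Numerator jωL = j·18.35; denominator R + jωL = 92.7 + j18.35.
Step 4 — H = 0.03769 + j0.1905.
Step 5 — Magnitude: |H| = 0.1942 (-14.2 dB); phase: φ = 78.8°.

|H| = 0.1942 (-14.2 dB), φ = 78.8°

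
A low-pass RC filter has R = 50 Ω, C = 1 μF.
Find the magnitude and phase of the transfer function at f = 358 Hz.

Step 1 — Angular frequency: ω = 2π·358 = 2249 rad/s.
Step 2 — Transfer function: H(jω) = 1/(1 + jωRC).
Step 3 — Denominator: 1 + jωRC = 1 + j·2249·50·1e-06 = 1 + j0.1125.
Step 4 — H = 0.9875 - j0.1111.
Step 5 — Magnitude: |H| = 0.9937 (-0.1 dB); phase: φ = -6.4°.

|H| = 0.9937 (-0.1 dB), φ = -6.4°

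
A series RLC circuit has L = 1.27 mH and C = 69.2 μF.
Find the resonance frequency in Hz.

Step 1 — Resonance condition Im(Z)=0 gives ω₀ = 1/√(LC).
Step 2 — ω₀ = 1/√(0.00127·6.92e-05) = 3373 rad/s.
Step 3 — f₀ = ω₀/(2π) = 536.9 Hz.

f₀ = 536.9 Hz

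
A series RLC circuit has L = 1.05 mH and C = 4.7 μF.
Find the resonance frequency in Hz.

Step 1 — Resonance condition Im(Z)=0 gives ω₀ = 1/√(LC).
Step 2 — ω₀ = 1/√(0.00105·4.7e-06) = 1.423e+04 rad/s.
Step 3 — f₀ = ω₀/(2π) = 2266 Hz.

f₀ = 2266 Hz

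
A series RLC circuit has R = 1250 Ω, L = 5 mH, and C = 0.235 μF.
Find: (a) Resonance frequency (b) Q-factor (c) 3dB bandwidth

Step 1 — Resonance: ω₀ = 1/√(LC) = 1/√(0.005·2.35e-07) = 2.917e+04 rad/s.
Step 2 — f₀ = ω₀/(2π) = 4643 Hz.
Step 3 — Series Q: Q = ω₀L/R = 2.917e+04·0.005/1250 = 0.1167.
Step 4 — Bandwidth: Δω = ω₀/Q = 2.5e+05 rad/s; BW = Δω/(2π) = 3.979e+04 Hz.

(a) f₀ = 4643 Hz  (b) Q = 0.1167  (c) BW = 3.979e+04 Hz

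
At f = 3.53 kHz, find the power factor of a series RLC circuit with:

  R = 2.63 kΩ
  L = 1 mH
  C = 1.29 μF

Step 1 — Angular frequency: ω = 2π·f = 2π·3530 = 2.218e+04 rad/s.
Step 2 — Component impedances:
  R: Z = R = 2630 Ω
  L: Z = jωL = j·2.218e+04·0.001 = 0 + j22.18 Ω
  C: Z = 1/(jωC) = -j/(ω·C) = 0 - j34.95 Ω
Step 3 — Series combination: Z_total = R + L + C = 2630 - j12.77 Ω = 2630∠-0.3° Ω.
Step 4 — Power factor: PF = cos(φ) = Re(Z)/|Z| = 2630/2630 = 1.
Step 5 — Type: Im(Z) = -12.77 ⇒ leading (phase φ = -0.3°).

PF = 1 (leading, φ = -0.3°)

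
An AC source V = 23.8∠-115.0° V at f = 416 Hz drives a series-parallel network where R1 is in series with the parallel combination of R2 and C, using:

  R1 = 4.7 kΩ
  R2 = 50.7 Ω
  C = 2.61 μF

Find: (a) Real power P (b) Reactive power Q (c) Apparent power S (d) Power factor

Step 1 — Angular frequency: ω = 2π·f = 2π·416 = 2614 rad/s.
Step 2 — Component impedances:
  R1: Z = R = 4700 Ω
  R2: Z = R = 50.7 Ω
  C: Z = 1/(jωC) = -j/(ω·C) = 0 - j146.6 Ω
Step 3 — Parallel branch: R2 || C = 1/(1/R2 + 1/C) = 45.28 - j15.66 Ω.
Step 4 — Series with R1: Z_total = R1 + (R2 || C) = 4745 - j15.66 Ω = 4745∠-0.2° Ω.
Step 5 — Source phasor: V = 23.8∠-115.0° V = -10.06 - j21.57 V.
Step 6 — Current: I = V / Z = -0.002105 - j0.004553 A = 0.005015∠-114.8° A.
Step 7 — Complex power: S = V·I* = 0.1194 - j0.000394 VA.
Step 8 — Real power: P = Re(S) = 0.1194 W.
Step 9 — Reactive power: Q = Im(S) = -0.000394 VAR.
Step 10 — Apparent power: |S| = 0.1194 VA.
Step 11 — Power factor: PF = P/|S| = 1 (leading).

(a) P = 0.1194 W  (b) Q = -0.000394 VAR  (c) S = 0.1194 VA  (d) PF = 1 (leading)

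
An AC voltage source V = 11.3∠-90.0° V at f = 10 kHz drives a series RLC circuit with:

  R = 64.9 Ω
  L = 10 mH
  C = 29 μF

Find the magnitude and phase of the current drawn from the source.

Step 1 — Angular frequency: ω = 2π·f = 2π·1e+04 = 6.283e+04 rad/s.
Step 2 — Component impedances:
  R: Z = R = 64.9 Ω
  L: Z = jωL = j·6.283e+04·0.01 = 0 + j628.3 Ω
  C: Z = 1/(jωC) = -j/(ω·C) = 0 - j0.5488 Ω
Step 3 — Series combination: Z_total = R + L + C = 64.9 + j627.8 Ω = 631.1∠84.1° Ω.
Step 4 — Source phasor: V = 11.3∠-90.0° V = 0 - j11.3 V.
Step 5 — Ohm's law: I = V / Z_total = (0 - j11.3) / (64.9 + j627.8) = -0.01781 - j0.001841 A.
Step 6 — Convert to polar: |I| = 0.0179 A, ∠I = -174.1°.

I = 0.0179∠-174.1° A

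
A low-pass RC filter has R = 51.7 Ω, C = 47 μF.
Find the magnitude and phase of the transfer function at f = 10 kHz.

Step 1 — Angular frequency: ω = 2π·1e+04 = 6.283e+04 rad/s.
Step 2 — Transfer function: H(jω) = 1/(1 + jωRC).
Step 3 — Denominator: 1 + jωRC = 1 + j·6.283e+04·51.7·4.7e-05 = 1 + j152.7.
Step 4 — H = 4.29e-05 - j0.00655.
Step 5 — Magnitude: |H| = 0.00655 (-43.7 dB); phase: φ = -89.6°.

|H| = 0.00655 (-43.7 dB), φ = -89.6°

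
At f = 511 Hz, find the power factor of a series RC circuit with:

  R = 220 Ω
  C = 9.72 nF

Step 1 — Angular frequency: ω = 2π·f = 2π·511 = 3211 rad/s.
Step 2 — Component impedances:
  R: Z = R = 220 Ω
  C: Z = 1/(jωC) = -j/(ω·C) = 0 - j3.204e+04 Ω
Step 3 — Series combination: Z_total = R + C = 220 - j3.204e+04 Ω = 3.204e+04∠-89.6° Ω.
Step 4 — Power factor: PF = cos(φ) = Re(Z)/|Z| = 220/3.204e+04 = 0.006866.
Step 5 — Type: Im(Z) = -3.204e+04 ⇒ leading (phase φ = -89.6°).

PF = 0.006866 (leading, φ = -89.6°)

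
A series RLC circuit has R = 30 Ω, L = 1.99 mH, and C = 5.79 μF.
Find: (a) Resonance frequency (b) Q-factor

Step 1 — Resonance condition Im(Z)=0 gives ω₀ = 1/√(LC).
Step 2 — ω₀ = 1/√(0.00199·5.79e-06) = 9316 rad/s.
Step 3 — f₀ = ω₀/(2π) = 1483 Hz.
Step 4 — Series Q: Q = ω₀L/R = 9316·0.00199/30 = 0.618.

(a) f₀ = 1483 Hz  (b) Q = 0.618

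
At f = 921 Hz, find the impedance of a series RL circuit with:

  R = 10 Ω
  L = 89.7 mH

Step 1 — Angular frequency: ω = 2π·f = 2π·921 = 5787 rad/s.
Step 2 — Component impedances:
  R: Z = R = 10 Ω
  L: Z = jωL = j·5787·0.0897 = 0 + j519.1 Ω
Step 3 — Series combination: Z_total = R + L = 10 + j519.1 Ω = 519.2∠88.9° Ω.

Z = 10 + j519.1 Ω = 519.2∠88.9° Ω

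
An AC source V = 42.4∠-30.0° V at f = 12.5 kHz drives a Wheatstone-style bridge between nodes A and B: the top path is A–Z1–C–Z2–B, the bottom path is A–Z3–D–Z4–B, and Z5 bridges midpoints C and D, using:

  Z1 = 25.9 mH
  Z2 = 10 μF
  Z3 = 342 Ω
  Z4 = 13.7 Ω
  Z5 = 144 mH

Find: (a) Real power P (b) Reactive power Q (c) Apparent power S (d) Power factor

Step 1 — Angular frequency: ω = 2π·f = 2π·1.25e+04 = 7.854e+04 rad/s.
Step 2 — Component impedances:
  Z1: Z = jωL = j·7.854e+04·0.0259 = 0 + j2034 Ω
  Z2: Z = 1/(jωC) = -j/(ω·C) = 0 - j1.273 Ω
  Z3: Z = R = 342 Ω
  Z4: Z = R = 13.7 Ω
  Z5: Z = jωL = j·7.854e+04·0.144 = 0 + j1.131e+04 Ω
Step 3 — Bridge requires nodal analysis (the Z5 bridge couples midpoints C and D, so the two paths cannot be reduced to a simple series/parallel combination). Setting node B to ground and injecting 1 A at node A, the 3-node admittance system at A, C, D solves to V_A = Z_AB = 345.1 + j60.4 Ω = 350.4∠9.9° Ω.
Step 4 — Source phasor: V = 42.4∠-30.0° V = 36.72 - j21.2 V.
Step 5 — Current: I = V / Z = 0.0928 - j0.07767 A = 0.121∠-39.9° A.
Step 6 — Complex power: S = V·I* = 5.054 + j0.8846 VA.
Step 7 — Real power: P = Re(S) = 5.054 W.
Step 8 — Reactive power: Q = Im(S) = 0.8846 VAR.
Step 9 — Apparent power: |S| = 5.131 VA.
Step 10 — Power factor: PF = P/|S| = 0.985 (lagging).

(a) P = 5.054 W  (b) Q = 0.8846 VAR  (c) S = 5.131 VA  (d) PF = 0.985 (lagging)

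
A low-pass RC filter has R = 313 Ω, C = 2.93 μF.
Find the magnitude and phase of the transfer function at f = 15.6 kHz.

Step 1 — Angular frequency: ω = 2π·1.56e+04 = 9.802e+04 rad/s.
Step 2 — Transfer function: H(jω) = 1/(1 + jωRC).
Step 3 — Denominator: 1 + jωRC = 1 + j·9.802e+04·313·2.93e-06 = 1 + j89.89.
Step 4 — H = 0.0001237 - j0.01112.
Step 5 — Magnitude: |H| = 0.01112 (-39.1 dB); phase: φ = -89.4°.

|H| = 0.01112 (-39.1 dB), φ = -89.4°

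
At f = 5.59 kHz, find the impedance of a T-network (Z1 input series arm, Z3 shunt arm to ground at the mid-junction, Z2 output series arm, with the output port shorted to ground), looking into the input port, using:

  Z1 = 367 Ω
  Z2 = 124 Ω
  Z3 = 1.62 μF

Step 1 — Angular frequency: ω = 2π·f = 2π·5590 = 3.512e+04 rad/s.
Step 2 — Component impedances:
  Z1: Z = R = 367 Ω
  Z2: Z = R = 124 Ω
  Z3: Z = 1/(jωC) = -j/(ω·C) = 0 - j17.57 Ω
Step 3 — With the output port shorted to ground, the output series arm Z2 runs from the junction to ground; the shunt arm Z3 also runs from the junction to ground. They appear in parallel: Z3 || Z2 = 2.442 - j17.23 Ω.
Step 4 — Series with input arm Z1: Z_in = Z1 + (Z3 || Z2) = 369.4 - j17.23 Ω = 369.8∠-2.7° Ω.

Z = 369.4 - j17.23 Ω = 369.8∠-2.7° Ω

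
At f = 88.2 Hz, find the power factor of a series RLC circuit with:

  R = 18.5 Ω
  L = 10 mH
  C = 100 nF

Step 1 — Angular frequency: ω = 2π·f = 2π·88.2 = 554.2 rad/s.
Step 2 — Component impedances:
  R: Z = R = 18.5 Ω
  L: Z = jωL = j·554.2·0.01 = 0 + j5.542 Ω
  C: Z = 1/(jωC) = -j/(ω·C) = 0 - j1.804e+04 Ω
Step 3 — Series combination: Z_total = R + L + C = 18.5 - j1.804e+04 Ω = 1.804e+04∠-89.9° Ω.
Step 4 — Power factor: PF = cos(φ) = Re(Z)/|Z| = 18.5/18039 = 0.001026.
Step 5 — Type: Im(Z) = -1.804e+04 ⇒ leading (phase φ = -89.9°).

PF = 0.001026 (leading, φ = -89.9°)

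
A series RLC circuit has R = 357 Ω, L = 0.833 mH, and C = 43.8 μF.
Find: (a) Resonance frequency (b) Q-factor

Step 1 — Resonance condition Im(Z)=0 gives ω₀ = 1/√(LC).
Step 2 — ω₀ = 1/√(0.000833·4.38e-05) = 5235 rad/s.
Step 3 — f₀ = ω₀/(2π) = 833.2 Hz.
Step 4 — Series Q: Q = ω₀L/R = 5235·0.000833/357 = 0.01222.

(a) f₀ = 833.2 Hz  (b) Q = 0.01222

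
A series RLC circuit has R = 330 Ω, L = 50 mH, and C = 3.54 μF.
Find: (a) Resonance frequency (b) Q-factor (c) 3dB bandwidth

Step 1 — Resonance condition Im(Z)=0 gives ω₀ = 1/√(LC).
Step 2 — ω₀ = 1/√(0.05·3.54e-06) = 2377 rad/s.
Step 3 — f₀ = ω₀/(2π) = 378.3 Hz.
Step 4 — Series Q: Q = ω₀L/R = 2377·0.05/330 = 0.3601.
Step 5 — 3dB bandwidth: Δω = ω₀/Q = 6600 rad/s; BW = Δω/(2π) = 1050 Hz.

(a) f₀ = 378.3 Hz  (b) Q = 0.3601  (c) BW = 1050 Hz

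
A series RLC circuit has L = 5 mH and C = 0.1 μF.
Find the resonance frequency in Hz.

Step 1 — Resonance condition Im(Z)=0 gives ω₀ = 1/√(LC).
Step 2 — ω₀ = 1/√(0.005·1e-07) = 4.472e+04 rad/s.
Step 3 — f₀ = ω₀/(2π) = 7118 Hz.

f₀ = 7118 Hz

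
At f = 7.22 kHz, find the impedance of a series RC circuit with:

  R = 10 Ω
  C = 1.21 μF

Step 1 — Angular frequency: ω = 2π·f = 2π·7220 = 4.536e+04 rad/s.
Step 2 — Component impedances:
  R: Z = R = 10 Ω
  C: Z = 1/(jωC) = -j/(ω·C) = 0 - j18.22 Ω
Step 3 — Series combination: Z_total = R + C = 10 - j18.22 Ω = 20.78∠-61.2° Ω.

Z = 10 - j18.22 Ω = 20.78∠-61.2° Ω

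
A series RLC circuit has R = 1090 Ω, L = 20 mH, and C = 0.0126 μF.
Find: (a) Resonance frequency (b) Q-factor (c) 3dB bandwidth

Step 1 — Resonance condition Im(Z)=0 gives ω₀ = 1/√(LC).
Step 2 — ω₀ = 1/√(0.02·1.26e-08) = 6.299e+04 rad/s.
Step 3 — f₀ = ω₀/(2π) = 1.003e+04 Hz.
Step 4 — Series Q: Q = ω₀L/R = 6.299e+04·0.02/1090 = 1.156.
Step 5 — 3dB bandwidth: Δω = ω₀/Q = 5.45e+04 rad/s; BW = Δω/(2π) = 8674 Hz.

(a) f₀ = 1.003e+04 Hz  (b) Q = 1.156  (c) BW = 8674 Hz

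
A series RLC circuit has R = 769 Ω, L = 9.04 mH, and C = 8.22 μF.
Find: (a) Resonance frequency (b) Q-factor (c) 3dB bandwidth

Step 1 — Resonance condition Im(Z)=0 gives ω₀ = 1/√(LC).
Step 2 — ω₀ = 1/√(0.00904·8.22e-06) = 3668 rad/s.
Step 3 — f₀ = ω₀/(2π) = 583.8 Hz.
Step 4 — Series Q: Q = ω₀L/R = 3668·0.00904/769 = 0.04312.
Step 5 — 3dB bandwidth: Δω = ω₀/Q = 8.507e+04 rad/s; BW = Δω/(2π) = 1.354e+04 Hz.

(a) f₀ = 583.8 Hz  (b) Q = 0.04312  (c) BW = 1.354e+04 Hz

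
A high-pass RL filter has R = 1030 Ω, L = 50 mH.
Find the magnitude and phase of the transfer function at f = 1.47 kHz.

Step 1 — Angular frequency: ω = 2π·1470 = 9236 rad/s.
Step 2 — Transfer function: H(jω) = jωL/(R + jωL).
Step 3 — Numerator jωL = j·461.8; denominator R + jωL = 1030 + j461.8.
Step 4 — H = 0.1674 + j0.3733.
Step 5 — Magnitude: |H| = 0.4091 (-7.8 dB); phase: φ = 65.9°.

|H| = 0.4091 (-7.8 dB), φ = 65.9°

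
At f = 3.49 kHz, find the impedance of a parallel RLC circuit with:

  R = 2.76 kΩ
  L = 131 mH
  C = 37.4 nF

Step 1 — Angular frequency: ω = 2π·f = 2π·3490 = 2.193e+04 rad/s.
Step 2 — Component impedances:
  R: Z = R = 2760 Ω
  L: Z = jωL = j·2.193e+04·0.131 = 0 + j2873 Ω
  C: Z = 1/(jωC) = -j/(ω·C) = 0 - j1219 Ω
Step 3 — Parallel combination: 1/Z_total = 1/R + 1/L + 1/C; Z_total = 1023 - j1333 Ω = 1681∠-52.5° Ω.

Z = 1023 - j1333 Ω = 1681∠-52.5° Ω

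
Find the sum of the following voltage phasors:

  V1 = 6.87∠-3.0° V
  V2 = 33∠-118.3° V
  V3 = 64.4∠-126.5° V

Step 1 — Convert each phasor to rectangular form:
  V1 = 6.87·(cos(-3.0°) + j·sin(-3.0°)) = 6.861 - j0.3595 V
  V2 = 33·(cos(-118.3°) + j·sin(-118.3°)) = -15.64 - j29.06 V
  V3 = 64.4·(cos(-126.5°) + j·sin(-126.5°)) = -38.31 - j51.77 V
Step 2 — Sum components: V_total = -47.09 - j81.18 V.
Step 3 — Convert to polar: |V_total| = 93.85 V, ∠V_total = -120.1°.

V_total = 93.85∠-120.1° V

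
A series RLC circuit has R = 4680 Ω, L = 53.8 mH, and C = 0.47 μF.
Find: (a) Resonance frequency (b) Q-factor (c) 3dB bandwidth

Step 1 — Resonance: ω₀ = 1/√(LC) = 1/√(0.0538·4.7e-07) = 6289 rad/s.
Step 2 — f₀ = ω₀/(2π) = 1001 Hz.
Step 3 — Series Q: Q = ω₀L/R = 6289·0.0538/4680 = 0.07229.
Step 4 — Bandwidth: Δω = ω₀/Q = 8.699e+04 rad/s; BW = Δω/(2π) = 1.384e+04 Hz.

(a) f₀ = 1001 Hz  (b) Q = 0.07229  (c) BW = 1.384e+04 Hz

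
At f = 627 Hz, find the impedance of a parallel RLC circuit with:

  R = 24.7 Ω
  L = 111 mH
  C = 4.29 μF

Step 1 — Angular frequency: ω = 2π·f = 2π·627 = 3940 rad/s.
Step 2 — Component impedances:
  R: Z = R = 24.7 Ω
  L: Z = jωL = j·3940·0.111 = 0 + j437.3 Ω
  C: Z = 1/(jωC) = -j/(ω·C) = 0 - j59.17 Ω
Step 3 — Parallel combination: 1/Z_total = 1/R + 1/L + 1/C; Z_total = 21.85 - j7.888 Ω = 23.23∠-19.8° Ω.

Z = 21.85 - j7.888 Ω = 23.23∠-19.8° Ω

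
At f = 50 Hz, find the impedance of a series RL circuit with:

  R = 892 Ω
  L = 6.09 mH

Step 1 — Angular frequency: ω = 2π·f = 2π·50 = 314.2 rad/s.
Step 2 — Component impedances:
  R: Z = R = 892 Ω
  L: Z = jωL = j·314.2·0.00609 = 0 + j1.913 Ω
Step 3 — Series combination: Z_total = R + L = 892 + j1.913 Ω = 892∠0.1° Ω.

Z = 892 + j1.913 Ω = 892∠0.1° Ω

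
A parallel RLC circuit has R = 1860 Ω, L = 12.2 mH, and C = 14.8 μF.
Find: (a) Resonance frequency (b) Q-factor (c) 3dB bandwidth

Step 1 — Resonance: ω₀ = 1/√(LC) = 1/√(0.0122·1.48e-05) = 2353 rad/s.
Step 2 — f₀ = ω₀/(2π) = 374.5 Hz.
Step 3 — Parallel Q: Q = R/(ω₀L) = 1860/(2353·0.0122) = 64.78.
Step 4 — Bandwidth: Δω = ω₀/Q = 36.33 rad/s; BW = Δω/(2π) = 5.782 Hz.

(a) f₀ = 374.5 Hz  (b) Q = 64.78  (c) BW = 5.782 Hz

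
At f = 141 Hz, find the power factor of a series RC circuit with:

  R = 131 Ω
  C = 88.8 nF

Step 1 — Angular frequency: ω = 2π·f = 2π·141 = 885.9 rad/s.
Step 2 — Component impedances:
  R: Z = R = 131 Ω
  C: Z = 1/(jωC) = -j/(ω·C) = 0 - j1.271e+04 Ω
Step 3 — Series combination: Z_total = R + C = 131 - j1.271e+04 Ω = 1.271e+04∠-89.4° Ω.
Step 4 — Power factor: PF = cos(φ) = Re(Z)/|Z| = 131/1.271e+04 = 0.01031.
Step 5 — Type: Im(Z) = -1.271e+04 ⇒ leading (phase φ = -89.4°).

PF = 0.01031 (leading, φ = -89.4°)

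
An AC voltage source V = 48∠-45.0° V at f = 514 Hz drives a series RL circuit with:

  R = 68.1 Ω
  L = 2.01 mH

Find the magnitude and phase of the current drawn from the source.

Step 1 — Angular frequency: ω = 2π·f = 2π·514 = 3230 rad/s.
Step 2 — Component impedances:
  R: Z = R = 68.1 Ω
  L: Z = jωL = j·3230·0.00201 = 0 + j6.491 Ω
Step 3 — Series combination: Z_total = R + L = 68.1 + j6.491 Ω = 68.41∠5.4° Ω.
Step 4 — Source phasor: V = 48∠-45.0° V = 33.94 - j33.94 V.
Step 5 — Ohm's law: I = V / Z_total = (33.94 - j33.94) / (68.1 + j6.491) = 0.4468 - j0.541 A.
Step 6 — Convert to polar: |I| = 0.7017 A, ∠I = -50.4°.

I = 0.7017∠-50.4° A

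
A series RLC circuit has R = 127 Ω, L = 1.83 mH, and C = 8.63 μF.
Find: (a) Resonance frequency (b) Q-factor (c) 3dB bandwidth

Step 1 — Resonance: ω₀ = 1/√(LC) = 1/√(0.00183·8.63e-06) = 7957 rad/s.
Step 2 — f₀ = ω₀/(2π) = 1266 Hz.
Step 3 — Series Q: Q = ω₀L/R = 7957·0.00183/127 = 0.1147.
Step 4 — Bandwidth: Δω = ω₀/Q = 6.94e+04 rad/s; BW = Δω/(2π) = 1.105e+04 Hz.

(a) f₀ = 1266 Hz  (b) Q = 0.1147  (c) BW = 1.105e+04 Hz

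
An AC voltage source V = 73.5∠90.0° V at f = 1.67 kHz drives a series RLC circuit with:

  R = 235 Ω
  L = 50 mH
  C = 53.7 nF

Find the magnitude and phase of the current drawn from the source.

Step 1 — Angular frequency: ω = 2π·f = 2π·1670 = 1.049e+04 rad/s.
Step 2 — Component impedances:
  R: Z = R = 235 Ω
  L: Z = jωL = j·1.049e+04·0.05 = 0 + j524.6 Ω
  C: Z = 1/(jωC) = -j/(ω·C) = 0 - j1775 Ω
Step 3 — Series combination: Z_total = R + L + C = 235 - j1250 Ω = 1272∠-79.4° Ω.
Step 4 — Source phasor: V = 73.5∠90.0° V = 0 + j73.5 V.
Step 5 — Ohm's law: I = V / Z_total = (0 + j73.5) / (235 - j1250) = -0.05679 + j0.01068 A.
Step 6 — Convert to polar: |I| = 0.05778 A, ∠I = 169.4°.

I = 0.05778∠169.4° A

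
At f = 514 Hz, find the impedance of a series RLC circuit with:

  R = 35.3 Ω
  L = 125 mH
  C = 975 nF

Step 1 — Angular frequency: ω = 2π·f = 2π·514 = 3230 rad/s.
Step 2 — Component impedances:
  R: Z = R = 35.3 Ω
  L: Z = jωL = j·3230·0.125 = 0 + j403.7 Ω
  C: Z = 1/(jωC) = -j/(ω·C) = 0 - j317.6 Ω
Step 3 — Series combination: Z_total = R + L + C = 35.3 + j86.12 Ω = 93.07∠67.7° Ω.

Z = 35.3 + j86.12 Ω = 93.07∠67.7° Ω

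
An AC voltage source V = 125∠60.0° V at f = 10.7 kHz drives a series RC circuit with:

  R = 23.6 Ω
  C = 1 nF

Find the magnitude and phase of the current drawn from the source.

Step 1 — Angular frequency: ω = 2π·f = 2π·1.07e+04 = 6.723e+04 rad/s.
Step 2 — Component impedances:
  R: Z = R = 23.6 Ω
  C: Z = 1/(jωC) = -j/(ω·C) = 0 - j1.487e+04 Ω
Step 3 — Series combination: Z_total = R + C = 23.6 - j1.487e+04 Ω = 1.487e+04∠-89.9° Ω.
Step 4 — Source phasor: V = 125∠60.0° V = 62.5 + j108.3 V.
Step 5 — Ohm's law: I = V / Z_total = (62.5 + j108.3) / (23.6 - j1.487e+04) = -0.007271 + j0.004213 A.
Step 6 — Convert to polar: |I| = 0.008404 A, ∠I = 149.9°.

I = 0.008404∠149.9° A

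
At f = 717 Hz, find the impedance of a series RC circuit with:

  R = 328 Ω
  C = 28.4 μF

Step 1 — Angular frequency: ω = 2π·f = 2π·717 = 4505 rad/s.
Step 2 — Component impedances:
  R: Z = R = 328 Ω
  C: Z = 1/(jωC) = -j/(ω·C) = 0 - j7.816 Ω
Step 3 — Series combination: Z_total = R + C = 328 - j7.816 Ω = 328.1∠-1.4° Ω.

Z = 328 - j7.816 Ω = 328.1∠-1.4° Ω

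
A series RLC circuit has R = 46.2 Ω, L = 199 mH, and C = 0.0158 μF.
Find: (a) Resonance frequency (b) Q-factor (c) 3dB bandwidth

Step 1 — Resonance condition Im(Z)=0 gives ω₀ = 1/√(LC).
Step 2 — ω₀ = 1/√(0.199·1.58e-08) = 1.783e+04 rad/s.
Step 3 — f₀ = ω₀/(2π) = 2838 Hz.
Step 4 — Series Q: Q = ω₀L/R = 1.783e+04·0.199/46.2 = 76.82.
Step 5 — 3dB bandwidth: Δω = ω₀/Q = 232.2 rad/s; BW = Δω/(2π) = 36.95 Hz.

(a) f₀ = 2838 Hz  (b) Q = 76.82  (c) BW = 36.95 Hz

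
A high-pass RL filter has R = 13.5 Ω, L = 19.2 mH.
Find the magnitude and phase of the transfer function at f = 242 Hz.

Step 1 — Angular frequency: ω = 2π·242 = 1521 rad/s.
Step 2 — Transfer function: H(jω) = jωL/(R + jωL).
Step 3 — Numerator jωL = j·29.19; denominator R + jωL = 13.5 + j29.19.
Step 4 — H = 0.8238 + j0.381.
Step 5 — Magnitude: |H| = 0.9077 (-0.8 dB); phase: φ = 24.8°.

|H| = 0.9077 (-0.8 dB), φ = 24.8°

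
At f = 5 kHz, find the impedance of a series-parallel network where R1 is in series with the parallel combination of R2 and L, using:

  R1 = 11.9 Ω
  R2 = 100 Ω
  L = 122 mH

Step 1 — Angular frequency: ω = 2π·f = 2π·5000 = 3.142e+04 rad/s.
Step 2 — Component impedances:
  R1: Z = R = 11.9 Ω
  R2: Z = R = 100 Ω
  L: Z = jωL = j·3.142e+04·0.122 = 0 + j3833 Ω
Step 3 — Parallel branch: R2 || L = 1/(1/R2 + 1/L) = 99.93 + j2.607 Ω.
Step 4 — Series with R1: Z_total = R1 + (R2 || L) = 111.8 + j2.607 Ω = 111.9∠1.3° Ω.

Z = 111.8 + j2.607 Ω = 111.9∠1.3° Ω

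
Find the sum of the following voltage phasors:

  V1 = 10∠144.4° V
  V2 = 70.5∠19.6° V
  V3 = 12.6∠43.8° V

Step 1 — Convert each phasor to rectangular form:
  V1 = 10·(cos(144.4°) + j·sin(144.4°)) = -8.131 + j5.821 V
  V2 = 70.5·(cos(19.6°) + j·sin(19.6°)) = 66.42 + j23.65 V
  V3 = 12.6·(cos(43.8°) + j·sin(43.8°)) = 9.094 + j8.721 V
Step 2 — Sum components: V_total = 67.38 + j38.19 V.
Step 3 — Convert to polar: |V_total| = 77.45 V, ∠V_total = 29.5°.

V_total = 77.45∠29.5° V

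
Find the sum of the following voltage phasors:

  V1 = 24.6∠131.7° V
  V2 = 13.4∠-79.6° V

Step 1 — Convert each phasor to rectangular form:
  V1 = 24.6·(cos(131.7°) + j·sin(131.7°)) = -16.36 + j18.37 V
  V2 = 13.4·(cos(-79.6°) + j·sin(-79.6°)) = 2.419 - j13.18 V
Step 2 — Sum components: V_total = -13.95 + j5.187 V.
Step 3 — Convert to polar: |V_total| = 14.88 V, ∠V_total = 159.6°.

V_total = 14.88∠159.6° V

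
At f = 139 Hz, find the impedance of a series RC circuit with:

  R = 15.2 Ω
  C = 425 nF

Step 1 — Angular frequency: ω = 2π·f = 2π·139 = 873.4 rad/s.
Step 2 — Component impedances:
  R: Z = R = 15.2 Ω
  C: Z = 1/(jωC) = -j/(ω·C) = 0 - j2694 Ω
Step 3 — Series combination: Z_total = R + C = 15.2 - j2694 Ω = 2694∠-89.7° Ω.

Z = 15.2 - j2694 Ω = 2694∠-89.7° Ω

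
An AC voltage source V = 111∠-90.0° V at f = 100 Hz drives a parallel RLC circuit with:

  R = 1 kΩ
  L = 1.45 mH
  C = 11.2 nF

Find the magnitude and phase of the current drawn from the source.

Step 1 — Angular frequency: ω = 2π·f = 2π·100 = 628.3 rad/s.
Step 2 — Component impedances:
  R: Z = R = 1000 Ω
  L: Z = jωL = j·628.3·0.00145 = 0 + j0.9111 Ω
  C: Z = 1/(jωC) = -j/(ω·C) = 0 - j1.421e+05 Ω
Step 3 — Parallel combination: 1/Z_total = 1/R + 1/L + 1/C; Z_total = 0.00083 + j0.9111 Ω = 0.9111∠89.9° Ω.
Step 4 — Source phasor: V = 111∠-90.0° V = 0 - j111 V.
Step 5 — Ohm's law: I = V / Z_total = (0 - j111) / (0.00083 + j0.9111) = -121.8 - j0.111 A.
Step 6 — Convert to polar: |I| = 121.8 A, ∠I = -179.9°.

I = 121.8∠-179.9° A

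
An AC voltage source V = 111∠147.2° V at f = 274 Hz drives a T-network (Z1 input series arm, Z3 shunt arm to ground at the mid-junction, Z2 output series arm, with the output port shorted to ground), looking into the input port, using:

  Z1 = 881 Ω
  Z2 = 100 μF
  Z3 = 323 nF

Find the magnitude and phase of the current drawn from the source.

Step 1 — Angular frequency: ω = 2π·f = 2π·274 = 1722 rad/s.
Step 2 — Component impedances:
  Z1: Z = R = 881 Ω
  Z2: Z = 1/(jωC) = -j/(ω·C) = 0 - j5.809 Ω
  Z3: Z = 1/(jωC) = -j/(ω·C) = 0 - j1798 Ω
Step 3 — With the output port shorted to ground, the output series arm Z2 runs from the junction to ground; the shunt arm Z3 also runs from the junction to ground. They appear in parallel: Z3 || Z2 = 0 - j5.79 Ω.
Step 4 — Series with input arm Z1: Z_in = Z1 + (Z3 || Z2) = 881 - j5.79 Ω = 881∠-0.4° Ω.
Step 5 — Source phasor: V = 111∠147.2° V = -93.3 + j60.13 V.
Step 6 — Ohm's law: I = V / Z_total = (-93.3 + j60.13) / (881 - j5.79) = -0.1063 + j0.06755 A.
Step 7 — Convert to polar: |I| = 0.126 A, ∠I = 147.6°.

I = 0.126∠147.6° A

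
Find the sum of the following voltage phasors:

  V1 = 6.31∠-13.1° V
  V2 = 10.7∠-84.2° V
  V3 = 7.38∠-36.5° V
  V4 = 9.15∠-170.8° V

Step 1 — Convert each phasor to rectangular form:
  V1 = 6.31·(cos(-13.1°) + j·sin(-13.1°)) = 6.146 - j1.43 V
  V2 = 10.7·(cos(-84.2°) + j·sin(-84.2°)) = 1.081 - j10.65 V
  V3 = 7.38·(cos(-36.5°) + j·sin(-36.5°)) = 5.932 - j4.39 V
  V4 = 9.15·(cos(-170.8°) + j·sin(-170.8°)) = -9.032 - j1.463 V
Step 2 — Sum components: V_total = 4.127 - j17.93 V.
Step 3 — Convert to polar: |V_total| = 18.4 V, ∠V_total = -77.0°.

V_total = 18.4∠-77.0° V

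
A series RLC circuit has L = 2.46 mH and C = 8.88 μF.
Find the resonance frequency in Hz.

Step 1 — Resonance condition Im(Z)=0 gives ω₀ = 1/√(LC).
Step 2 — ω₀ = 1/√(0.00246·8.88e-06) = 6766 rad/s.
Step 3 — f₀ = ω₀/(2π) = 1077 Hz.

f₀ = 1077 Hz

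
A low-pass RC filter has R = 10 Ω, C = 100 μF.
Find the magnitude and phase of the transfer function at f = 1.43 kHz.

Step 1 — Angular frequency: ω = 2π·1430 = 8985 rad/s.
Step 2 — Transfer function: H(jω) = 1/(1 + jωRC).
Step 3 — Denominator: 1 + jωRC = 1 + j·8985·10·0.0001 = 1 + j8.985.
Step 4 — H = 0.01224 - j0.1099.
Step 5 — Magnitude: |H| = 0.1106 (-19.1 dB); phase: φ = -83.6°.

|H| = 0.1106 (-19.1 dB), φ = -83.6°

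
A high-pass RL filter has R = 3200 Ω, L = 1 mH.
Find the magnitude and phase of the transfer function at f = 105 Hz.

Step 1 — Angular frequency: ω = 2π·105 = 659.7 rad/s.
Step 2 — Transfer function: H(jω) = jωL/(R + jωL).
Step 3 — Numerator jωL = j·0.6597; denominator R + jωL = 3200 + j0.6597.
Step 4 — H = 4.25e-08 + j0.0002062.
Step 5 — Magnitude: |H| = 0.0002062 (-73.7 dB); phase: φ = 90.0°.

|H| = 0.0002062 (-73.7 dB), φ = 90.0°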